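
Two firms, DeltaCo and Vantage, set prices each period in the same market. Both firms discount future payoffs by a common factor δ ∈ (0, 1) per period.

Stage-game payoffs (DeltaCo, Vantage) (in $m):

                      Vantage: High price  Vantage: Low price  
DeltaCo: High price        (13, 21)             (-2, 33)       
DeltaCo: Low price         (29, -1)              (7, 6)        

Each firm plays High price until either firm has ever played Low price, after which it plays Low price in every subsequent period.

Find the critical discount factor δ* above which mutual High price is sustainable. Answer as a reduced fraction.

8/11

For DeltaCo: deviation gain 29−13 = 16, per-period punishment loss 13−7 = 6. IC gives δ ≥ 16/22 = 8/11.
For Vantage: gain 12, loss 15 per period, so δ ≥ 12/27 = 4/9.
The tighter constraint is DeltaCo's, so cooperation needs δ ≥ 8/11.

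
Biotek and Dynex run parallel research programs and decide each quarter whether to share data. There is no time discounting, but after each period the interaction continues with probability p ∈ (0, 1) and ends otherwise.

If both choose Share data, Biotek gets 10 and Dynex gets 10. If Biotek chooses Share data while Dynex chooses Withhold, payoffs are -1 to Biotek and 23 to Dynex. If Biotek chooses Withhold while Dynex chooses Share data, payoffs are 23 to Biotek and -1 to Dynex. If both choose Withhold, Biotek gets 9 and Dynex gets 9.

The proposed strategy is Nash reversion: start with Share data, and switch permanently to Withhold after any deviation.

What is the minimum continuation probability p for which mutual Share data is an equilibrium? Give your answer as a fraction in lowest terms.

With no time discounting, the continuation probability p plays the role of the discount factor.
Grim-trigger IC: 10/(1−p) ≥ 23 + 9p/(1−p) ⇒ p ≥ (23−10)/(23−9) = 13/14.

13/14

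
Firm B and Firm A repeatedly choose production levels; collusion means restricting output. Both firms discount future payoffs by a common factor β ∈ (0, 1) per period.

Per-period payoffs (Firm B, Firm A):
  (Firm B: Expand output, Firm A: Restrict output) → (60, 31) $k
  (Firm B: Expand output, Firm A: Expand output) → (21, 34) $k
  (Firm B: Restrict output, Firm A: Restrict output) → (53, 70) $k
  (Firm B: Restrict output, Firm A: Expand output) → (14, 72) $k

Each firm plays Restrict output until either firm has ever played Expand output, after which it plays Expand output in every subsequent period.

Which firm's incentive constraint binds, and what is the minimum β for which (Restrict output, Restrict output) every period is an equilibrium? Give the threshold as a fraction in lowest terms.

Firm B: cooperation gives 53 each period; deviation gives 60 once then 21 forever.
  53/(1−β) ≥ 60 + 21β/(1−β) ⇒ β ≥ 7/39.
Firm A: cooperation gives 70 each period; deviation gives 72 once then 34 forever.
  β ≥ 2/38 = 1/19.
Both must hold, so the binding constraint is Firm B's: β ≥ 7/39.

Firm B; β ≥ 7/39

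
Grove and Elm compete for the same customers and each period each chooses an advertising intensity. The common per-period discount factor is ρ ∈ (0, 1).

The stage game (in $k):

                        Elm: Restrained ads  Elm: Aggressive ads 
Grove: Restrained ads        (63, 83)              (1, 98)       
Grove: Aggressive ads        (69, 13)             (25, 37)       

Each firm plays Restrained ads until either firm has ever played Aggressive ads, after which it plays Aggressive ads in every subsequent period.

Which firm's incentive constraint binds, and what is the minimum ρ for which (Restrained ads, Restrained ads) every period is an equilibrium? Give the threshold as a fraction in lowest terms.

Elm; ρ ≥ 15/61

For Grove: deviation gain 69−63 = 6, per-period punishment loss 63−25 = 38. IC gives ρ ≥ 6/44 = 3/22.
For Elm: gain 15, loss 46 per period, so ρ ≥ 15/61.
The tighter constraint is Elm's, so cooperation needs ρ ≥ 15/61.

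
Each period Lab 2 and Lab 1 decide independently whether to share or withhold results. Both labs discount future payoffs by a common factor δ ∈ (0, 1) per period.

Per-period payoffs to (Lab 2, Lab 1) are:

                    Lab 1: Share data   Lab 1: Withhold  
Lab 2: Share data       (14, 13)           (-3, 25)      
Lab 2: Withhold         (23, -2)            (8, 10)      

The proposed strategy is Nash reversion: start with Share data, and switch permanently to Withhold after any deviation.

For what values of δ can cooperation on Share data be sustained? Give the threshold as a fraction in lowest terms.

4/5

For Lab 2: deviation gain 23−14 = 9, per-period punishment loss 14−8 = 6. IC gives δ ≥ 9/15 = 3/5.
For Lab 1: gain 12, loss 3 per period, so δ ≥ 12/15 = 4/5.
The tighter constraint is Lab 1's, so cooperation needs δ ≥ 4/5.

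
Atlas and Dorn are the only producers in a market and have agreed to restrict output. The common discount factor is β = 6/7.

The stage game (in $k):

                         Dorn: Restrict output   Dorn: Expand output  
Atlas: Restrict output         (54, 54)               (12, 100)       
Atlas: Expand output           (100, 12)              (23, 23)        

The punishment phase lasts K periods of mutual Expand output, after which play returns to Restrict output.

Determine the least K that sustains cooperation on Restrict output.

Need Σ_{k=1}^{K} β^k ≥ (100−54)/(54−23) = 1.4839 at β = 6/7.
At K = 1 the sum is 0.8571 < 1.4839; at K = 2 it is 1.5918 ≥ 1.4839.
So the minimum punishment length is K = 2.

2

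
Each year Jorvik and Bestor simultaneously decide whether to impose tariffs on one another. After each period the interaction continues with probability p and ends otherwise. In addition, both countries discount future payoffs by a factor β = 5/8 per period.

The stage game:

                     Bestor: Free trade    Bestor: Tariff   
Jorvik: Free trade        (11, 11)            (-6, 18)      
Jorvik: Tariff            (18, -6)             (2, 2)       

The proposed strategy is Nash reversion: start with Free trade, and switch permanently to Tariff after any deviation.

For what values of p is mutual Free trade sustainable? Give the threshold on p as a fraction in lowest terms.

Expected continuation weight on next period's payoff is β·p = 5/8·p, which plays the role of the discount factor.
Cooperation requires 5/8·p ≥ (18−11)/(18−2) = 7/16, hence p ≥ 7/10.

7/10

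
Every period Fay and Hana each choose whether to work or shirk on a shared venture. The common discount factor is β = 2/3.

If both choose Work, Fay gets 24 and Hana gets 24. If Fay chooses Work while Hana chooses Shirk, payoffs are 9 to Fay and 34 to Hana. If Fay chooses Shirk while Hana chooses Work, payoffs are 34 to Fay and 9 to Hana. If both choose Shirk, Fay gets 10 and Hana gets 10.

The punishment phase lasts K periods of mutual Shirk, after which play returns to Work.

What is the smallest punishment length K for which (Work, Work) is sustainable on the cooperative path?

2

IC: β(1−β^K)/(1−β) ≥ (34−24)/(24−10) = 5/7.
With β = 2/3: need 1 − β^K ≥ 5/7·(1−2/3)/(2/3), i.e. β^K ≤ 0.6429.
Since (2/3)^1 = 0.6667 and (2/3)^2 = 0.4444, the smallest such K is 2.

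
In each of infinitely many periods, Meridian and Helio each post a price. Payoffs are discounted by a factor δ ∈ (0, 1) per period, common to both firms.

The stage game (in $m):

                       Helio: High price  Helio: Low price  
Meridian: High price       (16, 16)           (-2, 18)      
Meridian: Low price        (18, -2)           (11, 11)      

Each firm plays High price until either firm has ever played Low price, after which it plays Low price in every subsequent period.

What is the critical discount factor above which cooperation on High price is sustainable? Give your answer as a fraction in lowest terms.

2/7

Cooperation forever yields 16 each period: 16/(1−δ).
Deviating yields 18 once, then 11 forever: 18 + 11δ/(1−δ).
No profitable deviation requires 16/(1−δ) ≥ 18 + 11δ/(1−δ).
Multiplying by (1−δ): 16 ≥ 18(1−δ) + 11δ = 18 − 7δ.
So 7δ ≥ 2, i.e. δ ≥ 2/7.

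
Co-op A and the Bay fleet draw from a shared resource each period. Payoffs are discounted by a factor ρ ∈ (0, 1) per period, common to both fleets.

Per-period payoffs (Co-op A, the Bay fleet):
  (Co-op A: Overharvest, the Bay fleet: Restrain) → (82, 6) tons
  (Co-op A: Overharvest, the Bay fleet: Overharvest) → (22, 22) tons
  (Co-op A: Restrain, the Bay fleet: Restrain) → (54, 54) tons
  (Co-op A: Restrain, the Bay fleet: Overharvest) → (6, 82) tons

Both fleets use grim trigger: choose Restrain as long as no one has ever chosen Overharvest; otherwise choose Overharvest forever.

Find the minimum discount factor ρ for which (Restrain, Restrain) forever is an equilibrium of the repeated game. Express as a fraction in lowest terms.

One-period gain from deviating is 82 − 54 = 28. The loss is 54 − 22 = 32 in every subsequent period, with present value 32·ρ/(1−ρ).
Deviation is unprofitable when 32·ρ/(1−ρ) ≥ 28, i.e. ρ/(1−ρ) ≥ 7/8.
Equivalently ρ ≥ 28/(28+32) = 7/15.

7/15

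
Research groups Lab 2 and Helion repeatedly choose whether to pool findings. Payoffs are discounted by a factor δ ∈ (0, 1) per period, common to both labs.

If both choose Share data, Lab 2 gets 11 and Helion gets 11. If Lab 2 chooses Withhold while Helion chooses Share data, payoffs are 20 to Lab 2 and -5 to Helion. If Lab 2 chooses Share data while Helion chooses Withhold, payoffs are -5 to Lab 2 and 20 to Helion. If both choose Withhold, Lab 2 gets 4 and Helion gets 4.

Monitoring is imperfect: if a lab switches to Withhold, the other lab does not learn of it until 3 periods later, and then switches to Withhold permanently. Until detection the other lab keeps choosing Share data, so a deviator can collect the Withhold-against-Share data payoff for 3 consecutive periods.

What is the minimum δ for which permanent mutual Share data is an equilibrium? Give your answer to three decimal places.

Deviating for the 3 undetected periods gains 20−11 = 9 per period over cooperation, then loses 11−4 = 7 per period forever once punishment starts.
Gain: 9(1 + δ + … + δ^2); loss: 7·δ^3/(1−δ).
No profitable deviation ⇔ 9(1−δ^3) ≤ 7·δ^3, i.e. δ^3 ≥ 9/(9+7) = 9/16.
Hence δ ≥ (9/16)^(1/3) ≈ 0.825.

0.825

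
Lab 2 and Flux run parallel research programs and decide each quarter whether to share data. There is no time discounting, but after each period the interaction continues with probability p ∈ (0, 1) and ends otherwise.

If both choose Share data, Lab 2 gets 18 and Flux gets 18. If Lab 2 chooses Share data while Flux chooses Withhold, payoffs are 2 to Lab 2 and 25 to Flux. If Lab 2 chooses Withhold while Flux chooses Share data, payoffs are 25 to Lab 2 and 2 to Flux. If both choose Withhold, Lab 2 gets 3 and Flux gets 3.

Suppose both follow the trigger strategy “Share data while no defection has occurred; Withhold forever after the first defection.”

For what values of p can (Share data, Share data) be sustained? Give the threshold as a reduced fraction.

Expected cooperation value is 18 + p·18 + p²·18 + … = 18/(1−p); deviation gives 25 + p·3/(1−p).
18 ≥ 25(1−p) + 3p ⇒ 22p ≥ 7 ⇒ p ≥ 7/22.

7/22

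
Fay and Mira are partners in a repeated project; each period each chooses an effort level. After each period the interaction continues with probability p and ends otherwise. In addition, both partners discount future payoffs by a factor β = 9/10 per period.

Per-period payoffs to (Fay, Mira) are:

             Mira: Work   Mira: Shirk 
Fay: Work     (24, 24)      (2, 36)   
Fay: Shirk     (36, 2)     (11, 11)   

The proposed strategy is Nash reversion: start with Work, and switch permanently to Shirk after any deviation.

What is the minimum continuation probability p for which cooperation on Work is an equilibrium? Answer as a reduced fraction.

8/15

With continuation probability p and discount β, the effective per-period discount factor is βp.
Grim-trigger IC: βp ≥ (36−24)/(36−11) = 12/25.
So p ≥ (12/25)/(9/10) = 8/15.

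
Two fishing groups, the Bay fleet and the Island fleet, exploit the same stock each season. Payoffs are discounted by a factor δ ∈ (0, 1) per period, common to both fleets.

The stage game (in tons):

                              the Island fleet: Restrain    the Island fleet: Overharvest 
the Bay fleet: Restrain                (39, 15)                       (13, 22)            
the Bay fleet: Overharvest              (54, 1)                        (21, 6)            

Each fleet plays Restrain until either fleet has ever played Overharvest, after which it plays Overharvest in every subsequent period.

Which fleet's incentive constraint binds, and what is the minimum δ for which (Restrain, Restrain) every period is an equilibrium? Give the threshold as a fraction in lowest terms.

the Bay fleet; δ ≥ 5/11

the Bay fleet's threshold: (54−39)/(54−21) = 5/11.
the Island fleet's threshold: (22−15)/(22−6) = 7/16.
5/11 > 7/16, so the Bay fleet binds and δ* = 5/11.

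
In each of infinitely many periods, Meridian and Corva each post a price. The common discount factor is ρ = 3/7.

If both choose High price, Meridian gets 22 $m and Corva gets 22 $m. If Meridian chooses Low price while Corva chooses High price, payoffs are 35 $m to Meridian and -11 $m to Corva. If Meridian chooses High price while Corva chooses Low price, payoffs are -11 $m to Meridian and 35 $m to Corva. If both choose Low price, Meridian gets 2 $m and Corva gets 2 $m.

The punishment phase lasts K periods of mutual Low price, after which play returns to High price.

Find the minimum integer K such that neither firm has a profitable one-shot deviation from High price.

Need Σ_{k=1}^{K} ρ^k ≥ (35−22)/(22−2) = 0.6500 at ρ = 3/7.
At K = 2 the sum is 0.6122 < 0.6500; at K = 3 it is 0.6910 ≥ 0.6500.
So the minimum punishment length is K = 3.

3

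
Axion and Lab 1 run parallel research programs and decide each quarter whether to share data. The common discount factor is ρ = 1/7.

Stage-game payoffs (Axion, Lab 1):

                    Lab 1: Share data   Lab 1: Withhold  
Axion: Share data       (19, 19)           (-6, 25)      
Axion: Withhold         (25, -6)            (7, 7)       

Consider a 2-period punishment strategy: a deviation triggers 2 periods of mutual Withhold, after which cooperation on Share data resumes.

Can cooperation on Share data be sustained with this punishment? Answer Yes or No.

No

A one-shot deviation gives 25 now, then 7 for 2 periods, then back to 19.
Gain from deviating: (25−19) today; loss: (19−7) in each of the next 2 periods.
No-deviation condition: (19−7)(ρ+…+ρ^2) ≥ 25−19, i.e. ρ+…+ρ^2 ≥ 1/2.
At ρ = 1/7: ρ+…+ρ^2 = 0.1633 < 0.5000.
So cooperation is not sustainable.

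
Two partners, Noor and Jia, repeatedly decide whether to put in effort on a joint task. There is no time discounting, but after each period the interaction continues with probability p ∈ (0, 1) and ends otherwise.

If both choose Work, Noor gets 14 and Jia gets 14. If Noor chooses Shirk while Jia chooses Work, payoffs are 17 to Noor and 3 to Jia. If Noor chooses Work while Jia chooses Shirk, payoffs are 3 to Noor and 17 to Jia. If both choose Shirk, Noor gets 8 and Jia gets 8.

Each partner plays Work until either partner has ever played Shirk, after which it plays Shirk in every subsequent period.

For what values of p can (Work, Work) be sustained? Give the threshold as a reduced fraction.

1/3

Expected cooperation value is 14 + p·14 + p²·14 + … = 14/(1−p); deviation gives 17 + p·8/(1−p).
14 ≥ 17(1−p) + 8p ⇒ 9p ≥ 3 ⇒ p ≥ 3/9 = 1/3.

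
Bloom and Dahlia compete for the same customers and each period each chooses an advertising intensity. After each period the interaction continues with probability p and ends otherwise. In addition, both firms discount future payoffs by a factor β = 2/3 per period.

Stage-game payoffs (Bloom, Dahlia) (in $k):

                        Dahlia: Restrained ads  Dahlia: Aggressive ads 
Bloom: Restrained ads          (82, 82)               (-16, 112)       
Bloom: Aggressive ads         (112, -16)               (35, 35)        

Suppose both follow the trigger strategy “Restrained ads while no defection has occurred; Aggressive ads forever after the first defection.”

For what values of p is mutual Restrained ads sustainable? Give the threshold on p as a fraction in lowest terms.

45/77

With continuation probability p and discount β, the effective per-period discount factor is βp.
Grim-trigger IC: βp ≥ (112−82)/(112−35) = 30/77.
So p ≥ (30/77)/(2/3) = 45/77.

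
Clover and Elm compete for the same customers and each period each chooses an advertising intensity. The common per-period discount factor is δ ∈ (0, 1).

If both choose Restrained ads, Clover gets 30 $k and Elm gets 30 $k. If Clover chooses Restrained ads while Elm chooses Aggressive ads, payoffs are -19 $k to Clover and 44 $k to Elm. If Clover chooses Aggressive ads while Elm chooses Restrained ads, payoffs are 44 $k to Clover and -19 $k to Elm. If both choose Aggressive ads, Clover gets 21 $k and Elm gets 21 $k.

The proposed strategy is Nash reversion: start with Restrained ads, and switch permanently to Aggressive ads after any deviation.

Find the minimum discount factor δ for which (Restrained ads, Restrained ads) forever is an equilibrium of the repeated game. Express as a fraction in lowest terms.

14/23

Under grim trigger the critical discount factor is (T−C)/(T−P) with T = 44, C = 30, P = 21.
δ* = (44−30)/(44−21) = 14/23.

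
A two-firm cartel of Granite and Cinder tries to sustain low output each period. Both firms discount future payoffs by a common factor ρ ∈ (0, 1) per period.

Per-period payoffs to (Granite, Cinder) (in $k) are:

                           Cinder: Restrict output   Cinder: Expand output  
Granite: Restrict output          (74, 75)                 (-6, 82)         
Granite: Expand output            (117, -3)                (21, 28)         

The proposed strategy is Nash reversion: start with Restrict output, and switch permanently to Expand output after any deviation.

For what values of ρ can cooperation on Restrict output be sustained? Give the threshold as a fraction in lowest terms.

For Granite: deviation gain 117−74 = 43, per-period punishment loss 74−21 = 53. IC gives ρ ≥ 43/96.
For Cinder: gain 7, loss 47 per period, so ρ ≥ 7/54.
The tighter constraint is Granite's, so cooperation needs ρ ≥ 43/96.

43/96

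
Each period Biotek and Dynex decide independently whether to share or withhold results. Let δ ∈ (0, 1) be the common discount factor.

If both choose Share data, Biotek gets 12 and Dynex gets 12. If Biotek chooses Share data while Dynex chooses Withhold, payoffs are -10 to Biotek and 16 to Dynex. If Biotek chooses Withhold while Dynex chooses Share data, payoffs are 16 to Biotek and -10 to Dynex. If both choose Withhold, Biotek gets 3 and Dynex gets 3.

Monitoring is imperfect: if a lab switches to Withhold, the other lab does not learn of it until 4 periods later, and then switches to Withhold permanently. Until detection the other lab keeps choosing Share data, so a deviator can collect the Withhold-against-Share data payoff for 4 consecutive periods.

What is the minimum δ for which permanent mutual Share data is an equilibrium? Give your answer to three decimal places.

0.745

The best deviation is to choose Withhold for all 4 undetected periods, earning 16 each, then 3 forever once detected.
Deviation value: 16(1−δ^4)/(1−δ) + 3δ^4/(1−δ); cooperation value: 12/(1−δ).
IC: 12 ≥ 16(1−δ^4) + 3δ^4 = 16 − 13δ^4.
So δ^4 ≥ 4/13, giving δ ≥ (4/13)^(1/4) ≈ 0.745.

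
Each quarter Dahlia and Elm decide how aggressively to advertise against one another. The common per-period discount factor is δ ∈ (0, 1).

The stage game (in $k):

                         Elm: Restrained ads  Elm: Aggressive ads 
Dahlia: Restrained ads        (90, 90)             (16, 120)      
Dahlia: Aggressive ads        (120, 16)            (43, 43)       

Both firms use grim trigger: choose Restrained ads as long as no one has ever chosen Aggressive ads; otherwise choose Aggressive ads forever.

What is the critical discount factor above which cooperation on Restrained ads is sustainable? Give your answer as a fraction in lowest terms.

30/77

90/(1−δ) ≥ 120 + 43δ/(1−δ)
90 ≥ 120 − 77δ
δ ≥ 30/77.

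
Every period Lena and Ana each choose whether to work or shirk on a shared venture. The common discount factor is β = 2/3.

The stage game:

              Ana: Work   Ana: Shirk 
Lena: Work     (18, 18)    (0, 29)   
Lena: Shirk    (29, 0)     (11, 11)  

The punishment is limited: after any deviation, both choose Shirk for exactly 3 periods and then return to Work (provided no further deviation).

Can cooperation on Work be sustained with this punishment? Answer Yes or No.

No

IC: β+…+β^3 ≥ (29−18)/(18−11) = 11/7.
At β = 2/3: partial sum = 1.4074 < 1.5714. Cooperation not sustainable.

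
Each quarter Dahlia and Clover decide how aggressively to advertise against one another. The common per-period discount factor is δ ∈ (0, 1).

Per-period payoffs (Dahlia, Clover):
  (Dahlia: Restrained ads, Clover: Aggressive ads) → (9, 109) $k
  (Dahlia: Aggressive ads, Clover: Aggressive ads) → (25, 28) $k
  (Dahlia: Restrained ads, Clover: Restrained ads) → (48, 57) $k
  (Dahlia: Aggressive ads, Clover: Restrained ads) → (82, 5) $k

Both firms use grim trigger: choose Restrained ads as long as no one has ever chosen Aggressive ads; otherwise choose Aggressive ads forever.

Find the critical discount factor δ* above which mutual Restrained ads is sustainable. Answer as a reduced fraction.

52/81

Dahlia: cooperation gives 48 each period; deviation gives 82 once then 25 forever.
  48/(1−δ) ≥ 82 + 25δ/(1−δ) ⇒ δ ≥ 34/57.
Clover: cooperation gives 57 each period; deviation gives 109 once then 28 forever.
  δ ≥ 52/81.
Both must hold, so the binding constraint is Clover's: δ ≥ 52/81.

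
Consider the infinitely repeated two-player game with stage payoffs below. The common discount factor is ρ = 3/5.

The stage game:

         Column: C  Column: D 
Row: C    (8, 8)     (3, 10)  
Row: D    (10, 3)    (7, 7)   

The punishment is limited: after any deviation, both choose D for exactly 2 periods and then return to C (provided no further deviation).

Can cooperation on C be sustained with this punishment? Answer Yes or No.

No

IC: ρ+…+ρ^2 ≥ (10−8)/(8−7) = 2.
At ρ = 3/5: partial sum = 0.9600 < 2.0000. Cooperation not sustainable.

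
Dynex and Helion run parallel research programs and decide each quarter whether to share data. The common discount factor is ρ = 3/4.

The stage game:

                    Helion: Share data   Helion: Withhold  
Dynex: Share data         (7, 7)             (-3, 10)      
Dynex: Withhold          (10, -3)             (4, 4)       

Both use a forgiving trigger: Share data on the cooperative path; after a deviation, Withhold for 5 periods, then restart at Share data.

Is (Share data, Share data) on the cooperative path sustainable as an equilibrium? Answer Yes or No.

IC: ρ+…+ρ^5 ≥ (10−7)/(7−4) = 1.
At ρ = 3/4: partial sum = 2.2881 ≥ 1.0000. Cooperation sustainable.

Yes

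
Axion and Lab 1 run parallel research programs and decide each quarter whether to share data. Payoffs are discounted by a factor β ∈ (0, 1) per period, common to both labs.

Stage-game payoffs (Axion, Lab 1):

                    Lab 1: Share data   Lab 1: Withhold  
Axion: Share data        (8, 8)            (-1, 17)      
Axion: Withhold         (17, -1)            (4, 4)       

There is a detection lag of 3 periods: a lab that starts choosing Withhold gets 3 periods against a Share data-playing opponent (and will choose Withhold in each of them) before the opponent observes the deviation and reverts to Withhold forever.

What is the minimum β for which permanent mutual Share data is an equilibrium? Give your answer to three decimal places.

The best deviation is to choose Withhold for all 3 undetected periods, earning 17 each, then 4 forever once detected.
Deviation value: 17(1−β^3)/(1−β) + 4β^3/(1−β); cooperation value: 8/(1−β).
IC: 8 ≥ 17(1−β^3) + 4β^3 = 17 − 13β^3.
So β^3 ≥ 9/13, giving β ≥ (9/13)^(1/3) ≈ 0.885.

0.885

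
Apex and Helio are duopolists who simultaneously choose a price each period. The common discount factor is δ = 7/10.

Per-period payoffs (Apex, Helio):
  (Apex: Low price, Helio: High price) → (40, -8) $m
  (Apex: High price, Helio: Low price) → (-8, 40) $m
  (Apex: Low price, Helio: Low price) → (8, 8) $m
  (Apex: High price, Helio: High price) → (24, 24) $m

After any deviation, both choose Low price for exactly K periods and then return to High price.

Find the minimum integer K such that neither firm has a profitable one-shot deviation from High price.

No profitable deviation requires (24−8)(δ+…+δ^K) ≥ 40−24, i.e. δ+…+δ^K ≥ 1 ≈ 1.0000.
With δ = 7/10, the partial sums are K=1: 0.7000, K=2: 1.1900.
K = 2 is the first length at which the sum reaches 1.0000.

2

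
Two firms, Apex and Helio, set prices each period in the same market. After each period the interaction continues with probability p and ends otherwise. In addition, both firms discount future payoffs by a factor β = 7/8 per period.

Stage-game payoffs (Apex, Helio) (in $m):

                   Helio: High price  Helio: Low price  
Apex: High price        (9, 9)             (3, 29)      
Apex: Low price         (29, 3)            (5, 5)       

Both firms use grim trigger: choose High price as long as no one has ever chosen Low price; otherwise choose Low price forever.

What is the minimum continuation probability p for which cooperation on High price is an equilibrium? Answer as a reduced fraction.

20/21

Expected continuation weight on next period's payoff is β·p = 7/8·p, which plays the role of the discount factor.
Cooperation requires 7/8·p ≥ (29−9)/(29−5) = 5/6, hence p ≥ 20/21.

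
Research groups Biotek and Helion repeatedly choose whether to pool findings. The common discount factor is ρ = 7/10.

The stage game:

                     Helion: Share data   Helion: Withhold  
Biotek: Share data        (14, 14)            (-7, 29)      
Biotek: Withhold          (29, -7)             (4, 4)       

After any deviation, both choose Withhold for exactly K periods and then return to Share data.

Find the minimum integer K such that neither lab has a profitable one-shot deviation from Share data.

Need Σ_{k=1}^{K} ρ^k ≥ (29−14)/(14−4) = 1.5000 at ρ = 7/10.
At K = 2 the sum is 1.1900 < 1.5000; at K = 3 it is 1.5330 ≥ 1.5000.
So the minimum punishment length is K = 3.

3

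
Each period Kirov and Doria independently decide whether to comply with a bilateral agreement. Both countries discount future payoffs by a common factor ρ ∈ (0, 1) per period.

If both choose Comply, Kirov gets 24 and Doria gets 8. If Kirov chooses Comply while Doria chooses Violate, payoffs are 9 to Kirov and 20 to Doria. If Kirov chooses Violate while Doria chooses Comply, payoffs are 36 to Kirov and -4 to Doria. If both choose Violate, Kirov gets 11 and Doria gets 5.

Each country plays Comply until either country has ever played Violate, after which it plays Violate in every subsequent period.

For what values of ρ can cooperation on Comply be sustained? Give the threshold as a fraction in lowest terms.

4/5

For Kirov: deviation gain 36−24 = 12, per-period punishment loss 24−11 = 13. IC gives ρ ≥ 12/25.
For Doria: gain 12, loss 3 per period, so ρ ≥ 12/15 = 4/5.
The tighter constraint is Doria's, so cooperation needs ρ ≥ 4/5.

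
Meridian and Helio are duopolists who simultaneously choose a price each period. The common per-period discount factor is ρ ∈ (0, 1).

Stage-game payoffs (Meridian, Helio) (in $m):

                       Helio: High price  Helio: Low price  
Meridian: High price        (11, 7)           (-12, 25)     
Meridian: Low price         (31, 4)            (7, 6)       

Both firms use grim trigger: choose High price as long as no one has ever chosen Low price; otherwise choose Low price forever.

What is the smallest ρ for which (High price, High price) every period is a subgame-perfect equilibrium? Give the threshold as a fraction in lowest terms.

18/19

Meridian's threshold: (31−11)/(31−7) = 5/6.
Helio's threshold: (25−7)/(25−6) = 18/19.
5/6 < 18/19, so Helio binds and ρ* = 18/19.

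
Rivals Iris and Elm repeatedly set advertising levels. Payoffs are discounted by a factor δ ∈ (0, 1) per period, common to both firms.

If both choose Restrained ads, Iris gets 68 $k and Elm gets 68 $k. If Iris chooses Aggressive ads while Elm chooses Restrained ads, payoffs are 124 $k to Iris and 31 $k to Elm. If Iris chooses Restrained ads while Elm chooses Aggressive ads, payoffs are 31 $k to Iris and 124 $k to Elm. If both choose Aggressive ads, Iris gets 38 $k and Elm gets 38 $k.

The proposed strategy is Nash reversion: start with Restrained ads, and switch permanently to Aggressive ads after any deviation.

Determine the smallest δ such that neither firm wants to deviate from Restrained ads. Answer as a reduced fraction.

28/43

One-period gain from deviating is 124 − 68 = 56. The loss is 68 − 38 = 30 in every subsequent period, with present value 30·δ/(1−δ).
Deviation is unprofitable when 30·δ/(1−δ) ≥ 56, i.e. δ/(1−δ) ≥ 28/15.
Equivalently δ ≥ 56/(56+30) = 28/43.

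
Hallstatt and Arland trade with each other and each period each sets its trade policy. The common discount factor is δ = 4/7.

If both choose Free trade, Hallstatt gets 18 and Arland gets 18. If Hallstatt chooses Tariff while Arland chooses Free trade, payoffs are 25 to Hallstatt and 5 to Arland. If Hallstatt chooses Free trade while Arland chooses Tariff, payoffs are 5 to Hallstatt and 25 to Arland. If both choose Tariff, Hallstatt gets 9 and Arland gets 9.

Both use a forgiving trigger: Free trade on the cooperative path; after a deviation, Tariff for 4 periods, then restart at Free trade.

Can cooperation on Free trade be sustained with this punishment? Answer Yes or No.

Yes

Comparing payoff streams over the 5 periods until play realigns: cooperate → 18(1+δ+…+δ^4); deviate → 25 + 9(δ+…+δ^4).
Cooperation is sustained iff (18−9)(δ+…+δ^4) ≥ 25−18.
δ+…+δ^4 = 4/7·(1−(4/7)^4)/(1−4/7) = 1.1912, and (25−18)/(18−9) = 0.7778.
1.1912 ≥ 0.7778, so cooperation is sustainable.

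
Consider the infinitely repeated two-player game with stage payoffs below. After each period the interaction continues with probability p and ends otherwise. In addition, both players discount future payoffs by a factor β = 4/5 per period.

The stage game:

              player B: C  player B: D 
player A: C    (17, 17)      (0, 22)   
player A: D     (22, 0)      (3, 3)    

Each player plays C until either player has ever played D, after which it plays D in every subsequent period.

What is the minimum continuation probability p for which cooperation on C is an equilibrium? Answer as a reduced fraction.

25/76

With continuation probability p and discount β, the effective per-period discount factor is βp.
Grim-trigger IC: βp ≥ (22−17)/(22−3) = 5/19.
So p ≥ (5/19)/(4/5) = 25/76.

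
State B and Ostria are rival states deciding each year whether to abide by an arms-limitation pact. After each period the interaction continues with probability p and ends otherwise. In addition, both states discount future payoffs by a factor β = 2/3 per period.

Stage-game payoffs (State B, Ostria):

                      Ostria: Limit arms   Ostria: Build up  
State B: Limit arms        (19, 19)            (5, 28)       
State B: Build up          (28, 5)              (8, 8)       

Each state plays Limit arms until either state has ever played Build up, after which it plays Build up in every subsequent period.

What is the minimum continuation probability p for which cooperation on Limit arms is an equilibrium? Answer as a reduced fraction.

Expected continuation weight on next period's payoff is β·p = 2/3·p, which plays the role of the discount factor.
Cooperation requires 2/3·p ≥ (28−19)/(28−8) = 9/20, hence p ≥ 27/40.

27/40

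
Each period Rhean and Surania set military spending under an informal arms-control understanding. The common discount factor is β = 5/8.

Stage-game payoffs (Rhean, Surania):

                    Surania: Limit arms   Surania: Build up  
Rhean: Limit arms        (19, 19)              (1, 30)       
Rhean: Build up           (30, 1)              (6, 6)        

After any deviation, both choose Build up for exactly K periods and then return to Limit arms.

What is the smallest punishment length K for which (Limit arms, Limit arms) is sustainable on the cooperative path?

IC: β(1−β^K)/(1−β) ≥ (30−19)/(19−6) = 11/13.
With β = 5/8: need 1 − β^K ≥ 11/13·(1−5/8)/(5/8), i.e. β^K ≤ 0.4923.
Since (5/8)^1 = 0.6250 and (5/8)^2 = 0.3906, the smallest such K is 2.

2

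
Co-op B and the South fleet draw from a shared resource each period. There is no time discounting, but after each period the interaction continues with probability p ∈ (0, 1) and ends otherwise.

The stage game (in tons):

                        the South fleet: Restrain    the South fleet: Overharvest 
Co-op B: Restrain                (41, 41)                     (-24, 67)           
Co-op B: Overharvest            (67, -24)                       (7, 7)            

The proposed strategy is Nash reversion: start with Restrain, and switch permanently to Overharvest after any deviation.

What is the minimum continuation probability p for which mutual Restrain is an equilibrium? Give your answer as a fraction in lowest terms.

Expected cooperation value is 41 + p·41 + p²·41 + … = 41/(1−p); deviation gives 67 + p·7/(1−p).
41 ≥ 67(1−p) + 7p ⇒ 60p ≥ 26 ⇒ p ≥ 26/60 = 13/30.

13/30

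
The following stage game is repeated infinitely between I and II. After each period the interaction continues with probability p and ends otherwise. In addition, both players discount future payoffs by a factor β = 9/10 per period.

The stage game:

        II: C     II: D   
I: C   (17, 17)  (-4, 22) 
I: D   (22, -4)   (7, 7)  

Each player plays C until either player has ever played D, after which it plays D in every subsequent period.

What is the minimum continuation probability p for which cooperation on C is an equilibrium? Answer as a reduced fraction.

Expected continuation weight on next period's payoff is β·p = 9/10·p, which plays the role of the discount factor.
Cooperation requires 9/10·p ≥ (22−17)/(22−7) = 1/3, hence p ≥ 10/27.

10/27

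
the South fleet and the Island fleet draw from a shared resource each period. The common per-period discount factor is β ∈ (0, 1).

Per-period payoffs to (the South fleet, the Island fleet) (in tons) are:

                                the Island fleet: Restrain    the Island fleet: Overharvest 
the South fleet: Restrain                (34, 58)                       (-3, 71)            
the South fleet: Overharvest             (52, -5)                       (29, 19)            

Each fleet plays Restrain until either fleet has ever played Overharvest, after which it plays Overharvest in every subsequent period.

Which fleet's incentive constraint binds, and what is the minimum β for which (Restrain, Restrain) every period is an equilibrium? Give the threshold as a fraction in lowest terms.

the South fleet; β ≥ 18/23

the South fleet: cooperation gives 34 each period; deviation gives 52 once then 29 forever.
  34/(1−β) ≥ 52 + 29β/(1−β) ⇒ β ≥ 18/23.
the Island fleet: cooperation gives 58 each period; deviation gives 71 once then 19 forever.
  β ≥ 13/52 = 1/4.
Both must hold, so the binding constraint is the South fleet's: β ≥ 18/23.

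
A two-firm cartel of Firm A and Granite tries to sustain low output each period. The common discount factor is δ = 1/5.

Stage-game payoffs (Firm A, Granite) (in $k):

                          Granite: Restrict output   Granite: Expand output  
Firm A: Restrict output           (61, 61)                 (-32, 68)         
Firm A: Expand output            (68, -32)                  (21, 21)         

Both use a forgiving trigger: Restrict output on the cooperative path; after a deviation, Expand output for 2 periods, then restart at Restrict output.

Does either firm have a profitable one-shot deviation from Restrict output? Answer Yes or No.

No

A one-shot deviation gives 68 now, then 21 for 2 periods, then back to 61.
Gain from deviating: (68−61) today; loss: (61−21) in each of the next 2 periods.
No-deviation condition: (61−21)(δ+…+δ^2) ≥ 68−61, i.e. δ+…+δ^2 ≥ 7/40.
At δ = 1/5: δ+…+δ^2 = 0.2400 ≥ 0.1750.
So cooperation is sustainable.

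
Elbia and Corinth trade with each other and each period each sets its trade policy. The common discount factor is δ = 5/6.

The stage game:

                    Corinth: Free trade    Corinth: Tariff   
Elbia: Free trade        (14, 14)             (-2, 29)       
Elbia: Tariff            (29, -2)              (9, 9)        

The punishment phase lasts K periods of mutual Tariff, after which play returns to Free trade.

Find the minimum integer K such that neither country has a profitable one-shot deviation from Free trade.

No profitable deviation requires (14−9)(δ+…+δ^K) ≥ 29−14, i.e. δ+…+δ^K ≥ 3 ≈ 3.0000.
With δ = 5/6, the partial sums are K=1: 0.8333, K=2: 1.5278, K=3: 2.1065, K=4: 2.5887, K=5: 2.9906, K=6: 3.3255.
K = 6 is the first length at which the sum reaches 3.0000.

6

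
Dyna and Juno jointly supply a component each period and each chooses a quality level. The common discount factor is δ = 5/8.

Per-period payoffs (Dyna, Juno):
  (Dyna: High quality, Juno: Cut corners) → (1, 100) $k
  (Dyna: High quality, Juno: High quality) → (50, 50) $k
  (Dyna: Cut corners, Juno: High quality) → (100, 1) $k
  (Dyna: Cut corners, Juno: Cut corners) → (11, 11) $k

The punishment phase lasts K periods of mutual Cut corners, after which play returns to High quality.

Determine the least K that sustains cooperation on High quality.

No profitable deviation requires (50−11)(δ+…+δ^K) ≥ 100−50, i.e. δ+…+δ^K ≥ 50/39 ≈ 1.2821.
With δ = 5/8, the partial sums are K=1: 0.6250, K=2: 1.0156, K=3: 1.2598, K=4: 1.4124.
K = 4 is the first length at which the sum reaches 1.2821.

4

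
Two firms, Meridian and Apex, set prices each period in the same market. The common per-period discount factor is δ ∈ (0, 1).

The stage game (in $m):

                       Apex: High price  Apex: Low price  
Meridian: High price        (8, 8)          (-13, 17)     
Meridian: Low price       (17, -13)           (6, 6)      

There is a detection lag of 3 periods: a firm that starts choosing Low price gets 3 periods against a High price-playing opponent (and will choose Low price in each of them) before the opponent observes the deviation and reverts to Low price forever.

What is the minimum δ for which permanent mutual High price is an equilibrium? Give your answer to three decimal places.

A deviator earns 17 for 3 periods, then 6 forever; cooperating earns 8 forever. Multiplying the IC by (1−δ):
8 ≥ 17(1−δ^3) + 6δ^3, so 11·δ^3 ≥ 9 and δ^3 ≥ 9/11.
δ ≥ (9/11)^(1/3) ≈ 0.935.

0.935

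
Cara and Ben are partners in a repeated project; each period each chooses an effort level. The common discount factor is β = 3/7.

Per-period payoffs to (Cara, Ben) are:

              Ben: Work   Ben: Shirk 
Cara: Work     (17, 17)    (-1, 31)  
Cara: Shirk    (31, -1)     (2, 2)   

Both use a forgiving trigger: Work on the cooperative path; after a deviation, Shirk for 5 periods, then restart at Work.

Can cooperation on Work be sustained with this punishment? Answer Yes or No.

No

IC: β+…+β^5 ≥ (31−17)/(17−2) = 14/15.
At β = 3/7: partial sum = 0.7392 < 0.9333. Cooperation not sustainable.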